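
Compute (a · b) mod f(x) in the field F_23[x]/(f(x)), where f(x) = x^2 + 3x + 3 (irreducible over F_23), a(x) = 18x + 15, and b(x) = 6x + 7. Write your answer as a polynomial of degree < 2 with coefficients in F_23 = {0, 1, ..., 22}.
a · b ≡ 7x + 11 (mod f(x))

Multiply in F_23[x]: a(x)·b(x) = (18x + 15)·(6x + 7) = 16x^2 + 9x + 13. This has degree ≥ 2, so divide by f(x) over F_23: 16x^2 + 9x + 13 = (16)·(x^2 + 3x + 3) + (7x + 11). Hence a·b ≡ 7x + 11 (mod f). (F_23[x]/(f) is a field with 23^2 = 529 elements since f is irreducible of degree 2.)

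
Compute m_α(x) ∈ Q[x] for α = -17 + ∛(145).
m_α(x) = x^3 + 51x^2 + 867x + 4768

Set β = α + 17 = ∛(145), so β^3 = 145. Then (α + 17)^3 - 145 = 0, i.e. α is a root of g(x) = (x + 17)^3 - 145 = x^3 + 51x^2 + 867x + 4768. Since g(x) = h(x + 17) where h(x) = x^3 - 145, and h is irreducible over Q (because 145 is not a perfect cube, so h has no rational root, and a monic cubic with no rational root is irreducible), g is also irreducible (irreducibility is preserved under the substitution x → x + 17). Hence m_α(x) = x^3 + 51x^2 + 867x + 4768.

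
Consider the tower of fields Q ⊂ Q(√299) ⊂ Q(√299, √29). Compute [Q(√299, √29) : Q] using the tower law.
[Q(√299, √29) : Q] = 4

[Q(√299):Q] = 2 (min poly x^2 - 299, irreducible since 299 is squarefree > 1). For the top step, suppose √29 ∈ Q(√299), say √29 = c + d√299 with c, d ∈ Q. Squaring: 29 = c^2 + 299d^2 + 2cd√299. Since √299 ∉ Q this forces 2cd = 0. If d = 0 then √29 = c ∈ Q, contradicting 29 squarefree > 1. If c = 0 then 29 = 299d^2, so 299·29 = (299d)^2 is a perfect square in Q — but 299·29 = 8671 is not a perfect square (since 299 and 29 are distinct squarefree integers). Contradiction. Hence √29 ∉ Q(√299), so x^2 - 29 stays irreducible over Q(√299) and [Q(√299, √29) : Q(√299)] = 2. By the tower law, [Q(√299, √29) : Q] = 2 · 2 = 4.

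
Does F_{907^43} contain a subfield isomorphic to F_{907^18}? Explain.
No: F_{907^18} is not a subfield of F_{907^43}

F_{p^m} embeds in F_{p^n} iff m | n. Here 18 ∤ 43 (since 43 = 2·18 + 7 with remainder 7 ≠ 0), so F_{907^18} is not a subfield of F_{907^43}. Equivalently: if it were, the tower law would give 18 = [F_{907^18}:F_907] dividing [F_{907^43}:F_907] = 43, contradiction.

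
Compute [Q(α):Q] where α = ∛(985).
[Q(α):Q] = 3

The minimal polynomial of α is x^3 - 985, irreducible over Q since 985 is not a perfect cube (so x^3 - 985 has no rational root). Hence [Q(α):Q] = deg(m_α) = 3.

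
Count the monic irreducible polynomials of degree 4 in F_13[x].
There are 7098 monic irreducible polynomials of degree 4 over F_13

Each element of F_{13^4} that lies in no proper subfield is a root of exactly one monic irreducible of degree 4 over F_13, and each such polynomial has 4 distinct roots in F_{13^4}. By Möbius inversion the count is N_13(4) = (1/4) Σ_{d|4} μ(4/d) · 13^d = (1/4)(μ(4)·13^1 + μ(2)·13^2 + μ(1)·13^4) = 28392/4 = 7098.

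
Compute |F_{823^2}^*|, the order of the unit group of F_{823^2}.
|F_{823^2}^*| = 677328

F_{823^2} has 823^2 = 677329 elements; its multiplicative group consists of all nonzero elements, so |F_{823^2}^*| = 677329 - 1 = 677328. (It is cyclic since any finite subgroup of the multiplicative group of a field is cyclic.)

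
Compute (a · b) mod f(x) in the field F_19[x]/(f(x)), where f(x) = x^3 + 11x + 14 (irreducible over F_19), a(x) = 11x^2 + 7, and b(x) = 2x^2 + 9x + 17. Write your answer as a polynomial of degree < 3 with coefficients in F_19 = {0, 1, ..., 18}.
a · b ≡ 16x^2 + 15x + 6 (mod f(x))

Multiply in F_19[x]: a(x)·b(x) = (11x^2 + 7)·(2x^2 + 9x + 17) = 3x^4 + 4x^3 + 11x^2 + 6x + 5. This has degree ≥ 3, so divide by f(x) over F_19: 3x^4 + 4x^3 + 11x^2 + 6x + 5 = (3x + 4)·(x^3 + 11x + 14) + (16x^2 + 15x + 6). Hence a·b ≡ 16x^2 + 15x + 6 (mod f). (F_19[x]/(f) is a field with 19^3 = 6859 elements since f is irreducible of degree 3.)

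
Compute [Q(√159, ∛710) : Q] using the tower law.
[Q(√159, ∛710) : Q] = 6

Let L = Q(√159, ∛710). Since Q(√159) ⊂ L and [Q(√159):Q] = 2, the tower law gives 2 | [L:Q]. Likewise Q(∛710) ⊂ L with [Q(∛710):Q] = 3 (because 710 is not a perfect cube), so 3 | [L:Q]. As gcd(2,3) = 1, [L:Q] is divisible by 6. Conversely L is generated over Q by √159 and ∛710, so [L:Q] ≤ 2·3 = 6. Therefore [Q(√159, ∛710) : Q] = 6.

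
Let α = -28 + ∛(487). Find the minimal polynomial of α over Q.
m_α(x) = x^3 + 84x^2 + 2352x + 21465

Set β = α + 28 = ∛(487), so β^3 = 487. Then (α + 28)^3 - 487 = 0, i.e. α is a root of g(x) = (x + 28)^3 - 487 = x^3 + 84x^2 + 2352x + 21465. Since g(x) = h(x + 28) where h(x) = x^3 - 487, and h is irreducible over Q (because 487 is not a perfect cube, so h has no rational root, and a monic cubic with no rational root is irreducible), g is also irreducible (irreducibility is preserved under the substitution x → x + 28). Hence m_α(x) = x^3 + 84x^2 + 2352x + 21465.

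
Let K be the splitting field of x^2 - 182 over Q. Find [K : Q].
[K : Q] = 2

f(x) = x^2 - 182 factors as (x - √182)(x + √182). The splitting field is K = Q(√182). Since 182 is squarefree and > 1, it is not a perfect square, so x^2 - 182 is irreducible over Q and [Q(√182) : Q] = 2. Hence [K : Q] = 2.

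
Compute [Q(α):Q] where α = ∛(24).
[Q(α):Q] = 3

The minimal polynomial of α is x^3 - 24, irreducible over Q since 24 is not a perfect cube (so x^3 - 24 has no rational root). Hence [Q(α):Q] = deg(m_α) = 3.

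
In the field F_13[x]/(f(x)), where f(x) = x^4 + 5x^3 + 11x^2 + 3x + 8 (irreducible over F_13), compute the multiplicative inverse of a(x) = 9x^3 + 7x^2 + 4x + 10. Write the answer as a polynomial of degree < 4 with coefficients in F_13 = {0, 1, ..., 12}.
a(x)^(-1) ≡ 3x^3 + 9x^2 + 5x + 10 (mod f(x))

Since f is irreducible over F_13, F_13[x]/(f) is a field and a(x) ≠ 0 has an inverse. Apply the extended Euclidean algorithm to f(x) and a(x) in F_13[x]: f(x) = (3x + 4)·a(x) + (10x^2 + 9x + 7);  a(x) = (10x + 6)·(10x^2 + 9x + 7) + (10x + 7);  (10x^2 + 9x + 7) = (x + 8)·(10x + 7) + (3). The last nonzero remainder is the constant 3 = gcd(f, a) in F_13. Back-substituting through the division chain expresses 3 = s(x)·a(x) + t(x)·f(x) with s(x) ≡ 9x^3 + x^2 + 2x + 4 (mod f), so (9x^3 + x^2 + 2x + 4)·a(x) ≡ 3 (mod f). Multiplying by 3^(-1) ≡ 9 in F_13 gives a(x)^(-1) ≡ 9·(9x^3 + x^2 + 2x + 4) ≡ 3x^3 + 9x^2 + 5x + 10 (mod f). Check: (9x^3 + 7x^2 + 4x + 10)·(3x^3 + 9x^2 + 5x + 10) = x^6 + 11x^5 + 3x^4 + 9x^3 + 11x^2 + 12x + 9 ≡ 1 (mod x^4 + 5x^3 + 11x^2 + 3x + 8).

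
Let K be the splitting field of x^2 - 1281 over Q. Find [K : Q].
[K : Q] = 2

f(x) = x^2 - 1281 factors as (x - √1281)(x + √1281). The splitting field is K = Q(√1281). Since 1281 is squarefree and > 1, it is not a perfect square, so x^2 - 1281 is irreducible over Q and [Q(√1281) : Q] = 2. Hence [K : Q] = 2.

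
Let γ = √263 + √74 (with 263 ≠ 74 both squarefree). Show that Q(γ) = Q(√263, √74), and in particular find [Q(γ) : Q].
[Q(γ) : Q] = 4 (equivalently, Q(γ) = Q(√263, √74))

Obviously Q(γ) ⊆ Q(√263, √74), and [Q(√263, √74):Q] = 4 (since 263, 74 are distinct squarefree integers > 1 with 19462 not a perfect square). To show equality we compute the minimal polynomial of γ. From γ = √263 + √74: γ^2 = 263 + 2√(19462) + 74 = 337 + 2√(19462), so γ^2 - 337 = 2√(19462); squaring, (γ^2 - 337)^2 = 4·19462, i.e. γ^4 - 674γ^2 + 113569 - 77848 = 0, i.e. γ^4 - 674γ^2 + 35721 = 0. So γ is a root of x^4 - 674x^2 + 35721. This polynomial is irreducible over Q: it has no rational root (each ±√263 ± √74 is irrational), and any factorization into two quadratics over Q would force √(19462) ∈ Q (pairing opposite roots) or √263, √74 ∈ Q (other pairings), all impossible. Hence [Q(γ):Q] = 4 = [Q(√263, √74):Q], so Q(γ) = Q(√263, √74).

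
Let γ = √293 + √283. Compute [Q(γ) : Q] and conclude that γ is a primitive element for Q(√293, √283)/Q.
[Q(γ) : Q] = 4 (equivalently, Q(γ) = Q(√293, √283))

Obviously Q(γ) ⊆ Q(√293, √283), and [Q(√293, √283):Q] = 4 (since 293, 283 are distinct squarefree integers > 1 with 82919 not a perfect square). To show equality we compute the minimal polynomial of γ. From γ = √293 + √283: γ^2 = 293 + 2√(82919) + 283 = 576 + 2√(82919), so γ^2 - 576 = 2√(82919); squaring, (γ^2 - 576)^2 = 4·82919, i.e. γ^4 - 1152γ^2 + 331776 - 331676 = 0, i.e. γ^4 - 1152γ^2 + 100 = 0. So γ is a root of x^4 - 1152x^2 + 100. This polynomial is irreducible over Q: it has no rational root (each ±√293 ± √283 is irrational), and any factorization into two quadratics over Q would force √(82919) ∈ Q (pairing opposite roots) or √293, √283 ∈ Q (other pairings), all impossible. Hence [Q(γ):Q] = 4 = [Q(√293, √283):Q], so Q(γ) = Q(√293, √283).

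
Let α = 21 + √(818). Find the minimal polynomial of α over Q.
m_α(x) = x^2 - 42x - 377

From α - 21 = √(818), squaring gives (α - 21)^2 = 818, i.e. α^2 - 42α + 441 = 818, so α^2 - 42α - 377 = 0. The discriminant of x^2 - 42x - 377 is (-42)^2 - 4·(-377) = 1764 + 1508 = 3272, and 4·(818) is not a perfect square in Q since 818 is squarefree and ≠ 1. Hence x^2 - 42x - 377 is irreducible over Q and is the minimal polynomial of α.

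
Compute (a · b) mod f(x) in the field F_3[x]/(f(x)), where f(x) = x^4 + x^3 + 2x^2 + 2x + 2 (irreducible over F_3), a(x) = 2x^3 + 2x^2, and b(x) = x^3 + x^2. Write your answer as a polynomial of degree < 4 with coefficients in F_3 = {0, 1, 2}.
a · b ≡ 2x^3 + x + 2 (mod f(x))

Multiply in F_3[x]: a(x)·b(x) = (2x^3 + 2x^2)·(x^3 + x^2) = 2x^6 + x^5 + 2x^4. This has degree ≥ 4, so divide by f(x) over F_3: 2x^6 + x^5 + 2x^4 = (2x^2 + 2x + 2)·(x^4 + x^3 + 2x^2 + 2x + 2) + (2x^3 + x + 2). Hence a·b ≡ 2x^3 + x + 2 (mod f). (F_3[x]/(f) is a field with 3^4 = 81 elements since f is irreducible of degree 4.)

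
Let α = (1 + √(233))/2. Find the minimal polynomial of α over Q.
m_α(x) = x^2 - x - 58

From 2α - 1 = √(233), squaring gives (2α - 1)^2 = 233, i.e. 4α^2 - 4α + 1 = 233, so α^2 - α + (1 - 233)/4 = 0. Since 233 ≡ 1 (mod 4), (1 - 233)/4 = -58 ∈ Z. The polynomial x^2 - x - 58 has discriminant 1 - 4·(-58) = 233, which is not a perfect square in Q (d = 233 is squarefree and ≠ 1), so x^2 - x - 58 is irreducible over Q. It is the minimal polynomial of α.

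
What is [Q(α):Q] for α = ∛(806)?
[Q(α):Q] = 3

The minimal polynomial of α is x^3 - 806, irreducible over Q since 806 is not a perfect cube (so x^3 - 806 has no rational root). Hence [Q(α):Q] = deg(m_α) = 3.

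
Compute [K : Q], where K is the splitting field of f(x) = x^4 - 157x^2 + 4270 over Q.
[K : Q] = 4

Solving the quadratic in x^2: x^2 = (157 ± √(157^2 - 4·4270))/2 = (157 ± √7569)/2 = (157 ± 87)/2, giving x^2 = 35 or x^2 = 122. So f(x) = (x^2 - 35)(x^2 - 122) and the roots of f are ±√35, ±√122. Hence the splitting field is K = Q(√35, √122). Since 35 and 122 are distinct squarefree integers > 1, their product 4270 is not a perfect square, so √122 ∉ Q(√35). By the tower law [K:Q] = [Q(√35,√122):Q(√35)] · [Q(√35):Q] = 2 · 2 = 4.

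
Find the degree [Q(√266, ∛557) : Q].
[Q(√266, ∛557) : Q] = 6

Let L = Q(√266, ∛557). Since Q(√266) ⊂ L and [Q(√266):Q] = 2, the tower law gives 2 | [L:Q]. Likewise Q(∛557) ⊂ L with [Q(∛557):Q] = 3 (because 557 is not a perfect cube), so 3 | [L:Q]. As gcd(2,3) = 1, [L:Q] is divisible by 6. Conversely L is generated over Q by √266 and ∛557, so [L:Q] ≤ 2·3 = 6. Therefore [Q(√266, ∛557) : Q] = 6.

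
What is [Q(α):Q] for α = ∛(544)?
[Q(α):Q] = 3

The minimal polynomial of α is x^3 - 544, irreducible over Q since 544 is not a perfect cube (so x^3 - 544 has no rational root). Hence [Q(α):Q] = deg(m_α) = 3.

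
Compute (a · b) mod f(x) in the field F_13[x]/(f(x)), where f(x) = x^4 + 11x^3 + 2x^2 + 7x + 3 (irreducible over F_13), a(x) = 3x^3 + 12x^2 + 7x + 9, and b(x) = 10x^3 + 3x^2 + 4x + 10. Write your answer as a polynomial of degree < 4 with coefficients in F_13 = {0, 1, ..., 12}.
a · b ≡ 5x^3 + 9x^2 + 10x + 4 (mod f(x))

Multiply in F_13[x]: a(x)·b(x) = (3x^3 + 12x^2 + 7x + 9)·(10x^3 + 3x^2 + 4x + 10) = 4x^6 + 12x^5 + x^4 + 7x^3 + 6x^2 + 2x + 12. This has degree ≥ 4, so divide by f(x) over F_13: 4x^6 + 12x^5 + x^4 + 7x^3 + 6x^2 + 2x + 12 = (4x^2 + 7x + 7)·(x^4 + 11x^3 + 2x^2 + 7x + 3) + (5x^3 + 9x^2 + 10x + 4). Hence a·b ≡ 5x^3 + 9x^2 + 10x + 4 (mod f). (F_13[x]/(f) is a field with 13^4 = 28561 elements since f is irreducible of degree 4.)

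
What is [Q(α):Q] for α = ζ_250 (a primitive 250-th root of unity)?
[Q(α):Q] = 100

The minimal polynomial of ζ_250 over Q is the 250-th cyclotomic polynomial Φ_250(x), which is irreducible over Q and has degree φ(250) = 100. Hence [Q(α):Q] = φ(250) = 100.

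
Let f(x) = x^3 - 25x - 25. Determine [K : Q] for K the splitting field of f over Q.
[K : Q] = 6

By the rational root test, any rational root of the monic integer polynomial f(x) = x^3 - 25x - 25 must be an integer dividing the constant term -25, i.e. one of ±{1, 5, 25}. Evaluating: f(1) = -49, f(-1) = -1, f(5) = -25, f(-5) = -25, f(25) = 14975, f(-25) = -15025; none is 0, so f has no rational root and is therefore irreducible over Q (a cubic with no linear factor over a field is irreducible). For an irreducible cubic, the Galois group is A_3 or S_3 according as the discriminant disc(f) = -4a^3 - 27b^2 = -4·(-25)^3 - 27·(-25)^2 = 45625 is or is not a square in Q. Here disc(f) = 45625 is not a perfect square in Q, so the Galois group of f over Q is not contained in A_3 and must be all of S_3. The splitting field has degree |S_3| = 6 over Q, so [K : Q] = 6.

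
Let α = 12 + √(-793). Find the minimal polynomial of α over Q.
m_α(x) = x^2 - 24x + 937

From α - 12 = √(-793), squaring gives (α - 12)^2 = -793, i.e. α^2 - 24α + 144 = -793, so α^2 - 24α + 937 = 0. The discriminant of x^2 - 24x + 937 is (-24)^2 - 4·(937) = 576 - 3748 = -3172, and 4·(-793) is not a perfect square in Q since -793 is squarefree and ≠ 1. Hence x^2 - 24x + 937 is irreducible over Q and is the minimal polynomial of α.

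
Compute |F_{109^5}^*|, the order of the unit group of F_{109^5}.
|F_{109^5}^*| = 15386239548

F_{109^5} has 109^5 = 15386239549 elements; its multiplicative group consists of all nonzero elements, so |F_{109^5}^*| = 15386239549 - 1 = 15386239548. (It is cyclic since any finite subgroup of the multiplicative group of a field is cyclic.)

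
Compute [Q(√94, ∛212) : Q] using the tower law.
[Q(√94, ∛212) : Q] = 6

Let L = Q(√94, ∛212). Since Q(√94) ⊂ L and [Q(√94):Q] = 2, the tower law gives 2 | [L:Q]. Likewise Q(∛212) ⊂ L with [Q(∛212):Q] = 3 (because 212 is not a perfect cube), so 3 | [L:Q]. As gcd(2,3) = 1, [L:Q] is divisible by 6. Conversely L is generated over Q by √94 and ∛212, so [L:Q] ≤ 2·3 = 6. Therefore [Q(√94, ∛212) : Q] = 6.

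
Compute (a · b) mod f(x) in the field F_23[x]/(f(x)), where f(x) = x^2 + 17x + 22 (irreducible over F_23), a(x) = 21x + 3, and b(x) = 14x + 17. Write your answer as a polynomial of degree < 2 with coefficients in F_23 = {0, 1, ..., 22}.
a · b ≡ x (mod f(x))

Multiply in F_23[x]: a(x)·b(x) = (21x + 3)·(14x + 17) = 18x^2 + 8x + 5. This has degree ≥ 2, so divide by f(x) over F_23: 18x^2 + 8x + 5 = (18)·(x^2 + 17x + 22) + (x). Hence a·b ≡ x (mod f). (F_23[x]/(f) is a field with 23^2 = 529 elements since f is irreducible of degree 2.)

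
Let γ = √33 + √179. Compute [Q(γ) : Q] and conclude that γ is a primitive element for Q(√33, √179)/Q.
[Q(γ) : Q] = 4 (equivalently, Q(γ) = Q(√33, √179))

Obviously Q(γ) ⊆ Q(√33, √179), and [Q(√33, √179):Q] = 4 (since 33, 179 are distinct squarefree integers > 1 with 5907 not a perfect square). To show equality we compute the minimal polynomial of γ. From γ = √33 + √179: γ^2 = 33 + 2√(5907) + 179 = 212 + 2√(5907), so γ^2 - 212 = 2√(5907); squaring, (γ^2 - 212)^2 = 4·5907, i.e. γ^4 - 424γ^2 + 44944 - 23628 = 0, i.e. γ^4 - 424γ^2 + 21316 = 0. So γ is a root of x^4 - 424x^2 + 21316. This polynomial is irreducible over Q: it has no rational root (each ±√33 ± √179 is irrational), and any factorization into two quadratics over Q would force √(5907) ∈ Q (pairing opposite roots) or √33, √179 ∈ Q (other pairings), all impossible. Hence [Q(γ):Q] = 4 = [Q(√33, √179):Q], so Q(γ) = Q(√33, √179).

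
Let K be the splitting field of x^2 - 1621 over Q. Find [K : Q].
[K : Q] = 2

f(x) = x^2 - 1621 factors as (x - √1621)(x + √1621). The splitting field is K = Q(√1621). Since 1621 is squarefree and > 1, it is not a perfect square, so x^2 - 1621 is irreducible over Q and [Q(√1621) : Q] = 2. Hence [K : Q] = 2.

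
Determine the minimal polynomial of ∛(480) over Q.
m_α(x) = x^3 - 480

α satisfies α^3 = 480, so x^3 - 480 annihilates α. By the rational root test, a rational root p/q (in lowest terms) of x^3 - 480 would satisfy p^3 = 480 q^3, forcing q = 1 and p^3 = 480; but 480 is not a perfect cube, contradiction. A monic cubic over Q with no rational root is irreducible (any nontrivial factorization would include a linear factor). Hence x^3 - 480 is the minimal polynomial of α, and in particular [Q(α):Q] = 3.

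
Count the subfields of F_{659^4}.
F_{659^4} has 3 subfields

The subfields of F_{p^n} are exactly the fields F_{p^d} for d | n (each is the fixed field of the unique index-d subgroup of Gal(F_{p^n}/F_p) ≅ Z/nZ). The divisors of n = 4 are {1, 2, 4}, giving 3 subfields: F_{659^1}, F_{659^2}, F_{659^4}.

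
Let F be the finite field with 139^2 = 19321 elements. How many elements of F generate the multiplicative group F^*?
There are φ(19320) = 4224 primitive elements

F_q^* is cyclic of order q - 1 = 19320. A cyclic group of order m has exactly φ(m) generators. Here m = 19320 = 2^3 · 3 · 5 · 7 · 23, so the number of primitive elements is φ(19320) = 4224.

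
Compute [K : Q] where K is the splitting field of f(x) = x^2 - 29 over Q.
[K : Q] = 2

f(x) = x^2 - 29 factors as (x - √29)(x + √29). The splitting field is K = Q(√29). Since 29 is squarefree and > 1, it is not a perfect square, so x^2 - 29 is irreducible over Q and [Q(√29) : Q] = 2. Hence [K : Q] = 2.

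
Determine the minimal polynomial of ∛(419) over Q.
m_α(x) = x^3 - 419

α satisfies α^3 = 419, so x^3 - 419 annihilates α. By the rational root test, a rational root p/q (in lowest terms) of x^3 - 419 would satisfy p^3 = 419 q^3, forcing q = 1 and p^3 = 419; but 419 is not a perfect cube, contradiction. A monic cubic over Q with no rational root is irreducible (any nontrivial factorization would include a linear factor). Hence x^3 - 419 is the minimal polynomial of α, and in particular [Q(α):Q] = 3.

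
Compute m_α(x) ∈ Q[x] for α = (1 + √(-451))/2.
m_α(x) = x^2 - x + 113

From 2α - 1 = √(-451), squaring gives (2α - 1)^2 = -451, i.e. 4α^2 - 4α + 1 = -451, so α^2 - α + (1 + 451)/4 = 0. Since -451 ≡ 1 (mod 4), (1 + 451)/4 = 113 ∈ Z. The polynomial x^2 - x + 113 has discriminant 1 - 4·(113) = -451, which is not a perfect square in Q (d = -451 is squarefree and ≠ 1), so x^2 - x + 113 is irreducible over Q. It is the minimal polynomial of α.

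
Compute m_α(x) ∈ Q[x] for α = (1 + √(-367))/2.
m_α(x) = x^2 - x + 92

From 2α - 1 = √(-367), squaring gives (2α - 1)^2 = -367, i.e. 4α^2 - 4α + 1 = -367, so α^2 - α + (1 + 367)/4 = 0. Since -367 ≡ 1 (mod 4), (1 + 367)/4 = 92 ∈ Z. The polynomial x^2 - x + 92 has discriminant 1 - 4·(92) = -367, which is not a perfect square in Q (d = -367 is squarefree and ≠ 1), so x^2 - x + 92 is irreducible over Q. It is the minimal polynomial of α.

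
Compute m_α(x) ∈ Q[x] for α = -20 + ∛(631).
m_α(x) = x^3 + 60x^2 + 1200x + 7369

Set β = α + 20 = ∛(631), so β^3 = 631. Then (α + 20)^3 - 631 = 0, i.e. α is a root of g(x) = (x + 20)^3 - 631 = x^3 + 60x^2 + 1200x + 7369. Since g(x) = h(x + 20) where h(x) = x^3 - 631, and h is irreducible over Q (because 631 is not a perfect cube, so h has no rational root, and a monic cubic with no rational root is irreducible), g is also irreducible (irreducibility is preserved under the substitution x → x + 20). Hence m_α(x) = x^3 + 60x^2 + 1200x + 7369.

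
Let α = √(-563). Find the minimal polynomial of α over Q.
m_α(x) = x^2 + 563

α satisfies α^2 + 563 = 0, so x^2 + 563 annihilates α. Since d = -563 is squarefree and ≠ 1, it is not a perfect square in Q, so x^2 + 563 has no rational root and is therefore irreducible over Q (a degree-2 polynomial over a field is irreducible iff it has no root). Hence m_α(x) = x^2 + 563.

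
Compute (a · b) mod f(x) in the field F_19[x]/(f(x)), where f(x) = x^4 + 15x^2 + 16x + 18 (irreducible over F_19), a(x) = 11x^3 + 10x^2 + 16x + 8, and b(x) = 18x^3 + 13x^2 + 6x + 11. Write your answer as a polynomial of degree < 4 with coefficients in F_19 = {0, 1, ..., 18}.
a · b ≡ 6x^3 + 7x^2 + 5x + 15 (mod f(x))

Multiply in F_19[x]: a(x)·b(x) = (11x^3 + 10x^2 + 16x + 8)·(18x^3 + 13x^2 + 6x + 11) = 8x^6 + 9x^4 + x^3 + 6x^2 + 15x + 12. This has degree ≥ 4, so divide by f(x) over F_19: 8x^6 + 9x^4 + x^3 + 6x^2 + 15x + 12 = (8x^2 + 3)·(x^4 + 15x^2 + 16x + 18) + (6x^3 + 7x^2 + 5x + 15). Hence a·b ≡ 6x^3 + 7x^2 + 5x + 15 (mod f). (F_19[x]/(f) is a field with 19^4 = 130321 elements since f is irreducible of degree 4.)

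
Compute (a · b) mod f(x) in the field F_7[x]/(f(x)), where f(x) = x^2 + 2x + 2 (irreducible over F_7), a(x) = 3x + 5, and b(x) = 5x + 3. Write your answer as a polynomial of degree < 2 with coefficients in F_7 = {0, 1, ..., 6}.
a · b ≡ 4x + 6 (mod f(x))

Multiply in F_7[x]: a(x)·b(x) = (3x + 5)·(5x + 3) = x^2 + 6x + 1. This has degree ≥ 2, so divide by f(x) over F_7: x^2 + 6x + 1 = (1)·(x^2 + 2x + 2) + (4x + 6). Hence a·b ≡ 4x + 6 (mod f). (F_7[x]/(f) is a field with 7^2 = 49 elements since f is irreducible of degree 2.)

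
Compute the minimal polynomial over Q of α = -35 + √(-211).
m_α(x) = x^2 + 70x + 1436

From α + 35 = √(-211), squaring gives (α + 35)^2 = -211, i.e. α^2 + 70α + 1225 = -211, so α^2 + 70α + 1436 = 0. The discriminant of x^2 + 70x + 1436 is (70)^2 - 4·(1436) = 4900 - 5744 = -844, and 4·(-211) is not a perfect square in Q since -211 is squarefree and ≠ 1. Hence x^2 + 70x + 1436 is irreducible over Q and is the minimal polynomial of α.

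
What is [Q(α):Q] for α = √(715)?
[Q(α):Q] = 2

[Q(α):Q] equals the degree of the minimal polynomial of α. Here α^2 = 715 and x^2 - 715 is irreducible (d = 715 is squarefree, ≠ 1, hence not a square), so deg(m_α) = 2. Thus [Q(α):Q] = 2.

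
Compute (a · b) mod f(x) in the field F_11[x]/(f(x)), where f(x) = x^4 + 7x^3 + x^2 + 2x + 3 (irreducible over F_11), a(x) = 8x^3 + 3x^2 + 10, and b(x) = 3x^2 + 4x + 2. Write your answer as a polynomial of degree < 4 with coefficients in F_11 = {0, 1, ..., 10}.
a · b ≡ 2x^3 + 5x^2 + 2x + 5 (mod f(x))

Multiply in F_11[x]: a(x)·b(x) = (8x^3 + 3x^2 + 10)·(3x^2 + 4x + 2) = 2x^5 + 8x^4 + 6x^3 + 3x^2 + 7x + 9. This has degree ≥ 4, so divide by f(x) over F_11: 2x^5 + 8x^4 + 6x^3 + 3x^2 + 7x + 9 = (2x + 5)·(x^4 + 7x^3 + x^2 + 2x + 3) + (2x^3 + 5x^2 + 2x + 5). Hence a·b ≡ 2x^3 + 5x^2 + 2x + 5 (mod f). (F_11[x]/(f) is a field with 11^4 = 14641 elements since f is irreducible of degree 4.)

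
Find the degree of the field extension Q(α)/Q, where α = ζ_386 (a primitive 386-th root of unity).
[Q(α):Q] = 192

The minimal polynomial of ζ_386 over Q is the 386-th cyclotomic polynomial Φ_386(x), which is irreducible over Q and has degree φ(386) = 192. Hence [Q(α):Q] = φ(386) = 192.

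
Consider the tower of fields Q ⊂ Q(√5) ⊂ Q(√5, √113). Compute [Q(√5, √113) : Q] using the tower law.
[Q(√5, √113) : Q] = 4

[Q(√5):Q] = 2 (min poly x^2 - 5, irreducible since 5 is squarefree > 1). For the top step, suppose √113 ∈ Q(√5), say √113 = c + d√5 with c, d ∈ Q. Squaring: 113 = c^2 + 5d^2 + 2cd√5. Since √5 ∉ Q this forces 2cd = 0. If d = 0 then √113 = c ∈ Q, contradicting 113 squarefree > 1. If c = 0 then 113 = 5d^2, so 5·113 = (5d)^2 is a perfect square in Q — but 5·113 = 565 is not a perfect square (since 5 and 113 are distinct squarefree integers). Contradiction. Hence √113 ∉ Q(√5), so x^2 - 113 stays irreducible over Q(√5) and [Q(√5, √113) : Q(√5)] = 2. By the tower law, [Q(√5, √113) : Q] = 2 · 2 = 4.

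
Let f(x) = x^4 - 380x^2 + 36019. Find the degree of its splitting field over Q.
[K : Q] = 4

Solving the quadratic in x^2: x^2 = (380 ± √(380^2 - 4·36019))/2 = (380 ± √324)/2 = (380 ± 18)/2, giving x^2 = 199 or x^2 = 181. So f(x) = (x^2 - 199)(x^2 - 181) and the roots of f are ±√199, ±√181. Hence the splitting field is K = Q(√199, √181). Since 199 and 181 are distinct squarefree integers > 1, their product 36019 is not a perfect square, so √181 ∉ Q(√199). By the tower law [K:Q] = [Q(√199,√181):Q(√199)] · [Q(√199):Q] = 2 · 2 = 4.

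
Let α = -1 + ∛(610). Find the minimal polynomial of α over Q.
m_α(x) = x^3 + 3x^2 + 3x - 609

Set β = α + 1 = ∛(610), so β^3 = 610. Then (α + 1)^3 - 610 = 0, i.e. α is a root of g(x) = (x + 1)^3 - 610 = x^3 + 3x^2 + 3x - 609. Since g(x) = h(x + 1) where h(x) = x^3 - 610, and h is irreducible over Q (because 610 is not a perfect cube, so h has no rational root, and a monic cubic with no rational root is irreducible), g is also irreducible (irreducibility is preserved under the substitution x → x + 1). Hence m_α(x) = x^3 + 3x^2 + 3x - 609.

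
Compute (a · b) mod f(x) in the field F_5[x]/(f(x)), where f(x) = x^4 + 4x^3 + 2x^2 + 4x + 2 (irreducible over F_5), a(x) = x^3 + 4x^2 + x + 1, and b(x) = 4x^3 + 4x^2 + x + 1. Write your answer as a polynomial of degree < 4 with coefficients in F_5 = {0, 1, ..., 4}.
a · b ≡ x^3 + x^2 + x + 2 (mod f(x))

Multiply in F_5[x]: a(x)·b(x) = (x^3 + 4x^2 + x + 1)·(4x^3 + 4x^2 + x + 1) = 4x^6 + x^4 + 3x^3 + 4x^2 + 2x + 1. This has degree ≥ 4, so divide by f(x) over F_5: 4x^6 + x^4 + 3x^3 + 4x^2 + 2x + 1 = (4x^2 + 4x + 2)·(x^4 + 4x^3 + 2x^2 + 4x + 2) + (x^3 + x^2 + x + 2). Hence a·b ≡ x^3 + x^2 + x + 2 (mod f). (F_5[x]/(f) is a field with 5^4 = 625 elements since f is irreducible of degree 4.)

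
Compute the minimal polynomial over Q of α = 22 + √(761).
m_α(x) = x^2 - 44x - 277

From α - 22 = √(761), squaring gives (α - 22)^2 = 761, i.e. α^2 - 44α + 484 = 761, so α^2 - 44α - 277 = 0. The discriminant of x^2 - 44x - 277 is (-44)^2 - 4·(-277) = 1936 + 1108 = 3044, and 4·(761) is not a perfect square in Q since 761 is squarefree and ≠ 1. Hence x^2 - 44x - 277 is irreducible over Q and is the minimal polynomial of α.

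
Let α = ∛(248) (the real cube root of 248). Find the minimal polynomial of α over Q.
m_α(x) = x^3 - 248

α satisfies α^3 = 248, so x^3 - 248 annihilates α. By the rational root test, a rational root p/q (in lowest terms) of x^3 - 248 would satisfy p^3 = 248 q^3, forcing q = 1 and p^3 = 248; but 248 is not a perfect cube, contradiction. A monic cubic over Q with no rational root is irreducible (any nontrivial factorization would include a linear factor). Hence x^3 - 248 is the minimal polynomial of α, and in particular [Q(α):Q] = 3.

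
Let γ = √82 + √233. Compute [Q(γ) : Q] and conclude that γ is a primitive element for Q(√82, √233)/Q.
[Q(γ) : Q] = 4 (equivalently, Q(γ) = Q(√82, √233))

Obviously Q(γ) ⊆ Q(√82, √233), and [Q(√82, √233):Q] = 4 (since 82, 233 are distinct squarefree integers > 1 with 19106 not a perfect square). To show equality we compute the minimal polynomial of γ. From γ = √82 + √233: γ^2 = 82 + 2√(19106) + 233 = 315 + 2√(19106), so γ^2 - 315 = 2√(19106); squaring, (γ^2 - 315)^2 = 4·19106, i.e. γ^4 - 630γ^2 + 99225 - 76424 = 0, i.e. γ^4 - 630γ^2 + 22801 = 0. So γ is a root of x^4 - 630x^2 + 22801. This polynomial is irreducible over Q: it has no rational root (each ±√82 ± √233 is irrational), and any factorization into two quadratics over Q would force √(19106) ∈ Q (pairing opposite roots) or √82, √233 ∈ Q (other pairings), all impossible. Hence [Q(γ):Q] = 4 = [Q(√82, √233):Q], so Q(γ) = Q(√82, √233).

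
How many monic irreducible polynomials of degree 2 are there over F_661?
There are 218130 monic irreducible polynomials of degree 2 over F_661

Each element of F_{661^2} that lies in no proper subfield is a root of exactly one monic irreducible of degree 2 over F_661, and each such polynomial has 2 distinct roots in F_{661^2}. By Möbius inversion the count is N_661(2) = (1/2) Σ_{d|2} μ(2/d) · 661^d = (1/2)(μ(2)·661^1 + μ(1)·661^2) = 436260/2 = 218130.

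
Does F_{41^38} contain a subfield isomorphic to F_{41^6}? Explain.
No: F_{41^6} is not a subfield of F_{41^38}

F_{p^m} embeds in F_{p^n} iff m | n. Here 6 ∤ 38 (since 38 = 6·6 + 2 with remainder 2 ≠ 0), so F_{41^6} is not a subfield of F_{41^38}. Equivalently: if it were, the tower law would give 6 = [F_{41^6}:F_41] dividing [F_{41^38}:F_41] = 38, contradiction.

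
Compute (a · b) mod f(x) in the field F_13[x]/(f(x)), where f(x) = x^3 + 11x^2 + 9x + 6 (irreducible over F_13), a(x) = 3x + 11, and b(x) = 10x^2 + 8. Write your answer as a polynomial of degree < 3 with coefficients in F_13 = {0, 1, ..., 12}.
a · b ≡ x^2 + x + 12 (mod f(x))

Multiply in F_13[x]: a(x)·b(x) = (3x + 11)·(10x^2 + 8) = 4x^3 + 6x^2 + 11x + 10. This has degree ≥ 3, so divide by f(x) over F_13: 4x^3 + 6x^2 + 11x + 10 = (4)·(x^3 + 11x^2 + 9x + 6) + (x^2 + x + 12). Hence a·b ≡ x^2 + x + 12 (mod f). (F_13[x]/(f) is a field with 13^3 = 2197 elements since f is irreducible of degree 3.)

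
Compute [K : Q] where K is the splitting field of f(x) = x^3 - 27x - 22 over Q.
[K : Q] = 6

By the rational root test, any rational root of the monic integer polynomial f(x) = x^3 - 27x - 22 must be an integer dividing the constant term -22, i.e. one of ±{1, 2, 11, 22}. Evaluating: f(1) = -48, f(-1) = 4, f(2) = -68, f(-2) = 24, f(11) = 1012, f(-11) = -1056, f(22) = 10032, f(-22) = -10076; none is 0, so f has no rational root and is therefore irreducible over Q (a cubic with no linear factor over a field is irreducible). For an irreducible cubic, the Galois group is A_3 or S_3 according as the discriminant disc(f) = -4a^3 - 27b^2 = -4·(-27)^3 - 27·(-22)^2 = 65664 is or is not a square in Q. Here disc(f) = 65664 is not a perfect square in Q, so the Galois group of f over Q is not contained in A_3 and must be all of S_3. The splitting field has degree |S_3| = 6 over Q, so [K : Q] = 6.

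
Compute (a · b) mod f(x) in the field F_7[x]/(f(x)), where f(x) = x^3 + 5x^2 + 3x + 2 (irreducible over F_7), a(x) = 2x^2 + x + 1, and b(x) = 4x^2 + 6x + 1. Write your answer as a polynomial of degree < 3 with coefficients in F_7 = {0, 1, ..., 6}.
a · b ≡ 3x^2 (mod f(x))

Multiply in F_7[x]: a(x)·b(x) = (2x^2 + x + 1)·(4x^2 + 6x + 1) = x^4 + 2x^3 + 5x^2 + 1. This has degree ≥ 3, so divide by f(x) over F_7: x^4 + 2x^3 + 5x^2 + 1 = (x + 4)·(x^3 + 5x^2 + 3x + 2) + (3x^2). Hence a·b ≡ 3x^2 (mod f). (F_7[x]/(f) is a field with 7^3 = 343 elements since f is irreducible of degree 3.)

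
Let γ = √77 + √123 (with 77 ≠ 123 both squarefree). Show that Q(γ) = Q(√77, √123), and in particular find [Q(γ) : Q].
[Q(γ) : Q] = 4 (equivalently, Q(γ) = Q(√77, √123))

Obviously Q(γ) ⊆ Q(√77, √123), and [Q(√77, √123):Q] = 4 (since 77, 123 are distinct squarefree integers > 1 with 9471 not a perfect square). To show equality we compute the minimal polynomial of γ. From γ = √77 + √123: γ^2 = 77 + 2√(9471) + 123 = 200 + 2√(9471), so γ^2 - 200 = 2√(9471); squaring, (γ^2 - 200)^2 = 4·9471, i.e. γ^4 - 400γ^2 + 40000 - 37884 = 0, i.e. γ^4 - 400γ^2 + 2116 = 0. So γ is a root of x^4 - 400x^2 + 2116. This polynomial is irreducible over Q: it has no rational root (each ±√77 ± √123 is irrational), and any factorization into two quadratics over Q would force √(9471) ∈ Q (pairing opposite roots) or √77, √123 ∈ Q (other pairings), all impossible. Hence [Q(γ):Q] = 4 = [Q(√77, √123):Q], so Q(γ) = Q(√77, √123).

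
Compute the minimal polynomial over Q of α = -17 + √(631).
m_α(x) = x^2 + 34x - 342

From α + 17 = √(631), squaring gives (α + 17)^2 = 631, i.e. α^2 + 34α + 289 = 631, so α^2 + 34α - 342 = 0. The discriminant of x^2 + 34x - 342 is (34)^2 - 4·(-342) = 1156 + 1368 = 2524, and 4·(631) is not a perfect square in Q since 631 is squarefree and ≠ 1. Hence x^2 + 34x - 342 is irreducible over Q and is the minimal polynomial of α.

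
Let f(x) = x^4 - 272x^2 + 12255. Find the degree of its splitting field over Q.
[K : Q] = 4

Solving the quadratic in x^2: x^2 = (272 ± √(272^2 - 4·12255))/2 = (272 ± √24964)/2 = (272 ± 158)/2, giving x^2 = 215 or x^2 = 57. So f(x) = (x^2 - 215)(x^2 - 57) and the roots of f are ±√215, ±√57. Hence the splitting field is K = Q(√215, √57). Since 215 and 57 are distinct squarefree integers > 1, their product 12255 is not a perfect square, so √57 ∉ Q(√215). By the tower law [K:Q] = [Q(√215,√57):Q(√215)] · [Q(√215):Q] = 2 · 2 = 4.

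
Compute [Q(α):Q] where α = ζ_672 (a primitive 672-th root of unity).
[Q(α):Q] = 192

The minimal polynomial of ζ_672 over Q is the 672-th cyclotomic polynomial Φ_672(x), which is irreducible over Q and has degree φ(672) = 192. Hence [Q(α):Q] = φ(672) = 192.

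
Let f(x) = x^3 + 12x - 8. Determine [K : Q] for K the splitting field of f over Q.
[K : Q] = 6

By the rational root test, any rational root of the monic integer polynomial f(x) = x^3 + 12x - 8 must be an integer dividing the constant term -8, i.e. one of ±{1, 2, 4, 8}. Evaluating: f(1) = 5, f(-1) = -21, f(2) = 24, f(-2) = -40, f(4) = 104, f(-4) = -120, f(8) = 600, f(-8) = -616; none is 0, so f has no rational root and is therefore irreducible over Q (a cubic with no linear factor over a field is irreducible). For an irreducible cubic, the Galois group is A_3 or S_3 according as the discriminant disc(f) = -4a^3 - 27b^2 = -4·(12)^3 - 27·(-8)^2 = -8640 is or is not a square in Q. Here disc(f) = -8640 is not a perfect square in Q, so the Galois group of f over Q is not contained in A_3 and must be all of S_3. The splitting field has degree |S_3| = 6 over Q, so [K : Q] = 6.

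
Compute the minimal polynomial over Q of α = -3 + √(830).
m_α(x) = x^2 + 6x - 821

From α + 3 = √(830), squaring gives (α + 3)^2 = 830, i.e. α^2 + 6α + 9 = 830, so α^2 + 6α - 821 = 0. The discriminant of x^2 + 6x - 821 is (6)^2 - 4·(-821) = 36 + 3284 = 3320, and 4·(830) is not a perfect square in Q since 830 is squarefree and ≠ 1. Hence x^2 + 6x - 821 is irreducible over Q and is the minimal polynomial of α.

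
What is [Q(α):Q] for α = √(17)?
[Q(α):Q] = 2

[Q(α):Q] equals the degree of the minimal polynomial of α. Here α^2 = 17 and x^2 - 17 is irreducible (d = 17 is squarefree, ≠ 1, hence not a square), so deg(m_α) = 2. Thus [Q(α):Q] = 2.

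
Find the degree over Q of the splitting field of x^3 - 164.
[K : Q] = 6

The roots of x^3 - 164 are ∛164, ω∛164, ω^2∛164 where ω = e^(2πi/3) is a primitive cube root of unity, so K = Q(∛164, ω). Now [Q(∛164):Q] = 3 (since 164 is not a perfect cube, x^3 - 164 is irreducible) and [Q(ω):Q] = 2. Both 2 and 3 divide [K:Q], and [K:Q] ≤ 3·2 = 6, so [K:Q] = 6. (Equivalently: Q(∛164) ⊂ R but ω ∉ R, so [K : Q(∛164)] = 2.)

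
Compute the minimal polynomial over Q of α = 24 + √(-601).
m_α(x) = x^2 - 48x + 1177

From α - 24 = √(-601), squaring gives (α - 24)^2 = -601, i.e. α^2 - 48α + 576 = -601, so α^2 - 48α + 1177 = 0. The discriminant of x^2 - 48x + 1177 is (-48)^2 - 4·(1177) = 2304 - 4708 = -2404, and 4·(-601) is not a perfect square in Q since -601 is squarefree and ≠ 1. Hence x^2 - 48x + 1177 is irreducible over Q and is the minimal polynomial of α.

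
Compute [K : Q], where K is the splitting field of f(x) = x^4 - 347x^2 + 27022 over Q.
[K : Q] = 4

Solving the quadratic in x^2: x^2 = (347 ± √(347^2 - 4·27022))/2 = (347 ± √12321)/2 = (347 ± 111)/2, giving x^2 = 229 or x^2 = 118. So f(x) = (x^2 - 229)(x^2 - 118) and the roots of f are ±√229, ±√118. Hence the splitting field is K = Q(√229, √118). Since 229 and 118 are distinct squarefree integers > 1, their product 27022 is not a perfect square, so √118 ∉ Q(√229). By the tower law [K:Q] = [Q(√229,√118):Q(√229)] · [Q(√229):Q] = 2 · 2 = 4.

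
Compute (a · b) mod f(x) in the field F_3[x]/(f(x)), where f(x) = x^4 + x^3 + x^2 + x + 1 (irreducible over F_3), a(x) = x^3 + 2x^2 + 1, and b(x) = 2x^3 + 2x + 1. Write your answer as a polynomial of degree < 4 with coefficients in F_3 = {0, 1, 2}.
a · b ≡ 2x^3 + 2x (mod f(x))

Multiply in F_3[x]: a(x)·b(x) = (x^3 + 2x^2 + 1)·(2x^3 + 2x + 1) = 2x^6 + x^5 + 2x^4 + x^3 + 2x^2 + 2x + 1. This has degree ≥ 4, so divide by f(x) over F_3: 2x^6 + x^5 + 2x^4 + x^3 + 2x^2 + 2x + 1 = (2x^2 + 2x + 1)·(x^4 + x^3 + x^2 + x + 1) + (2x^3 + 2x). Hence a·b ≡ 2x^3 + 2x (mod f). (F_3[x]/(f) is a field with 3^4 = 81 elements since f is irreducible of degree 4.)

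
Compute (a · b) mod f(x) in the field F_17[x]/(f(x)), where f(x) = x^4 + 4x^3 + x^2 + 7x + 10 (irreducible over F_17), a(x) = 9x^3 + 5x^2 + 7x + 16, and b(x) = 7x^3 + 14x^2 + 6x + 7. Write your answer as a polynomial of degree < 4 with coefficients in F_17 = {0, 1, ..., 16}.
a · b ≡ 12x^3 + 4x^2 + 15x + 13 (mod f(x))

Multiply in F_17[x]: a(x)·b(x) = (9x^3 + 5x^2 + 7x + 16)·(7x^3 + 14x^2 + 6x + 7) = 12x^6 + 8x^5 + 3x^4 + 14x^3 + 12x^2 + 9x + 10. This has degree ≥ 4, so divide by f(x) over F_17: 12x^6 + 8x^5 + 3x^4 + 14x^3 + 12x^2 + 9x + 10 = (12x^2 + 11x + 15)·(x^4 + 4x^3 + x^2 + 7x + 10) + (12x^3 + 4x^2 + 15x + 13). Hence a·b ≡ 12x^3 + 4x^2 + 15x + 13 (mod f). (F_17[x]/(f) is a field with 17^4 = 83521 elements since f is irreducible of degree 4.)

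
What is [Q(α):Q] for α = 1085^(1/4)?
[Q(α):Q] = 4

α is a root of x^4 - 1085. By Eisenstein's criterion at the prime p = 5 (which divides the constant term 1085 but p^2 = 25 does not, since 1085 is squarefree), x^4 - 1085 is irreducible over Q. Hence [Q(α):Q] = 4.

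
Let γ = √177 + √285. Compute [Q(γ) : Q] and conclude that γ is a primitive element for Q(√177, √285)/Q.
[Q(γ) : Q] = 4 (equivalently, Q(γ) = Q(√177, √285))

Obviously Q(γ) ⊆ Q(√177, √285), and [Q(√177, √285):Q] = 4 (since 177, 285 are distinct squarefree integers > 1 with 50445 not a perfect square). To show equality we compute the minimal polynomial of γ. From γ = √177 + √285: γ^2 = 177 + 2√(50445) + 285 = 462 + 2√(50445), so γ^2 - 462 = 2√(50445); squaring, (γ^2 - 462)^2 = 4·50445, i.e. γ^4 - 924γ^2 + 213444 - 201780 = 0, i.e. γ^4 - 924γ^2 + 11664 = 0. So γ is a root of x^4 - 924x^2 + 11664. This polynomial is irreducible over Q: it has no rational root (each ±√177 ± √285 is irrational), and any factorization into two quadratics over Q would force √(50445) ∈ Q (pairing opposite roots) or √177, √285 ∈ Q (other pairings), all impossible. Hence [Q(γ):Q] = 4 = [Q(√177, √285):Q], so Q(γ) = Q(√177, √285).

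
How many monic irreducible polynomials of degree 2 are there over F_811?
There are 328455 monic irreducible polynomials of degree 2 over F_811

Each element of F_{811^2} that lies in no proper subfield is a root of exactly one monic irreducible of degree 2 over F_811, and each such polynomial has 2 distinct roots in F_{811^2}. By Möbius inversion the count is N_811(2) = (1/2) Σ_{d|2} μ(2/d) · 811^d = (1/2)(μ(2)·811^1 + μ(1)·811^2) = 656910/2 = 328455.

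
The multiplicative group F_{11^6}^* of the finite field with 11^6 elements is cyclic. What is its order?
|F_{11^6}^*| = 1771560

F_{11^6} has 11^6 = 1771561 elements; its multiplicative group consists of all nonzero elements, so |F_{11^6}^*| = 1771561 - 1 = 1771560. (It is cyclic since any finite subgroup of the multiplicative group of a field is cyclic.)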